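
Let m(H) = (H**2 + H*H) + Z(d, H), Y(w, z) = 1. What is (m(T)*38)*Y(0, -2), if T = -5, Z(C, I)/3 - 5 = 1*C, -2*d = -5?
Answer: 2755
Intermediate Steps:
d = 5/2 (d = -1/2*(-5) = 5/2 ≈ 2.5000)
Z(C, I) = 15 + 3*C (Z(C, I) = 15 + 3*(1*C) = 15 + 3*C)
m(H) = 45/2 + 2*H**2 (m(H) = (H**2 + H*H) + (15 + 3*(5/2)) = (H**2 + H**2) + (15 + 15/2) = 2*H**2 + 45/2 = 45/2 + 2*H**2)
(m(T)*38)*Y(0, -2) = ((45/2 + 2*(-5)**2)*38)*1 = ((45/2 + 2*25)*38)*1 = ((45/2 + 50)*38)*1 = ((145/2)*38)*1 = 2755*1 = 2755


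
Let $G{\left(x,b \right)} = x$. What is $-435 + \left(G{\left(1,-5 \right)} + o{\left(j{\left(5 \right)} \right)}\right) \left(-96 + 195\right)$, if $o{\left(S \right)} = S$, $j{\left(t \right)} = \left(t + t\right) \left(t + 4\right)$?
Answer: $8574$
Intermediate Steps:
$j{\left(t \right)} = 2 t \left(4 + t\right)$
$-435 + \left(G{\left(1,-5 \right)} + o{\left(j{\left(5 \right)} \right)}\right) \left(-96 + 195\right) = -435 + \left(1 + 2 \cdot 5 \left(4 + 5\right)\right) \left(-96 + 195\right) = -435 + \left(1 + 2 \cdot 5 \cdot 9\right) 99 = -435 + \left(1 + 90\right) 99 = -435 + 91 \cdot 99 = -435 + 9009 = 8574$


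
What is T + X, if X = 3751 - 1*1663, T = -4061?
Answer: -1973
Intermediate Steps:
X = 2088 (X = 3751 - 1663 = 2088)
T + X = -4061 + 2088 = -1973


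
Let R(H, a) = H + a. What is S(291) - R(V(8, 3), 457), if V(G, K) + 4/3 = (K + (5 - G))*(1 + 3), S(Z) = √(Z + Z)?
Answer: -1367/3 + √582 ≈ -431.54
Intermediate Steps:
S(Z) = √2*√Z (S(Z) = √(2*Z) = √2*√Z)
V(G, K) = 56/3 - 4*G + 4*K (V(G, K) = -4/3 + (K + (5 - G))*(1 + 3) = -4/3 + (5 + K - G)*4 = -4/3 + (20 - 4*G + 4*K) = 56/3 - 4*G + 4*K)
S(291) - R(V(8, 3), 457) = √2*√291 - ((56/3 - 4*8 + 4*3) + 457) = √582 - ((56/3 - 32 + 12) + 457) = √582 - (-4/3 + 457) = √582 - 1*1367/3 = √582 - 1367/3 = -1367/3 + √582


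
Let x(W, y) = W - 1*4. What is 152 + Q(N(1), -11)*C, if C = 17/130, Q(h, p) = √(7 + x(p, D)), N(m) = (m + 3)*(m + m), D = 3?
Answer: 152 + 17*I*√2/65 ≈ 152.0 + 0.36987*I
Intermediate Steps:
N(m) = 2*m*(3 + m) (N(m) = (3 + m)*(2*m) = 2*m*(3 + m))
x(W, y) = -4 + W (x(W, y) = W - 4 = -4 + W)
Q(h, p) = √(3 + p) (Q(h, p) = √(7 + (-4 + p)) = √(3 + p))
C = 17/130 (C = 17*(1/130) = 17/130 ≈ 0.13077)
152 + Q(N(1), -11)*C = 152 + √(3 - 11)*(17/130) = 152 + √(-8)*(17/130) = 152 + (2*I*√2)*(17/130) = 152 + 17*I*√2/65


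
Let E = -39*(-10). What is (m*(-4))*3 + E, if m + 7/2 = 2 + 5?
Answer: 348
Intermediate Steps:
m = 7/2 (m = -7/2 + (2 + 5) = -7/2 + 7 = 7/2 ≈ 3.5000)
E = 390
(m*(-4))*3 + E = ((7/2)*(-4))*3 + 390 = -14*3 + 390 = -42 + 390 = 348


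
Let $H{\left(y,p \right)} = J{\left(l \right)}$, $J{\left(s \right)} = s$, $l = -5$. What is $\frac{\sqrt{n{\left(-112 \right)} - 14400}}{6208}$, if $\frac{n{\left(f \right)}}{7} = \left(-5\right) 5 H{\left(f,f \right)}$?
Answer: $\frac{5 i \sqrt{541}}{6208} \approx 0.018733 i$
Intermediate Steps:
$H{\left(y,p \right)} = -5$
$n{\left(f \right)} = 875$ ($n{\left(f \right)} = 7 \left(-5\right) 5 \left(-5\right) = 7 \left(\left(-25\right) \left(-5\right)\right) = 7 \cdot 125 = 875$)
$\frac{\sqrt{n{\left(-112 \right)} - 14400}}{6208} = \frac{\sqrt{875 - 14400}}{6208} = \sqrt{-13525} \cdot \frac{1}{6208} = 5 i \sqrt{541} \cdot \frac{1}{6208} = \frac{5 i \sqrt{541}}{6208}$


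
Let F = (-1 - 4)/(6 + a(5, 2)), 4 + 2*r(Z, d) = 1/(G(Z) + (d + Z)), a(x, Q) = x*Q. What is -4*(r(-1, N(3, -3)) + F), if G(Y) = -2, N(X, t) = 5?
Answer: 33/4 ≈ 8.2500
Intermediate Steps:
a(x, Q) = Q*x
r(Z, d) = -2 + 1/(2*(-2 + Z + d)) (r(Z, d) = -2 + 1/(2*(-2 + (d + Z))) = -2 + 1/(2*(-2 + (Z + d))) = -2 + 1/(2*(-2 + Z + d)))
F = -5/16 (F = (-1 - 4)/(6 + 2*5) = -5/(6 + 10) = -5/16 ≈ -0.31250)
-4*(r(-1, N(3, -3)) + F) = -4*((9/2 - 2*(-1) - 2*5)/(-2 - 1 + 5) - 5/16) = -4*((9/2 + 2 - 10)/2 - 5/16) = -4*((½)*(-7/2) - 5/16) = -4*(-7/4 - 5/16) = -4*(-33/16) = 33/4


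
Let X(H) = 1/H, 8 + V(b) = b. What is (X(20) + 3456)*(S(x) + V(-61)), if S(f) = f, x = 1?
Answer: -1175057/5 ≈ -2.3501e+5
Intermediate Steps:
V(b) = -8 + b
(X(20) + 3456)*(S(x) + V(-61)) = (1/20 + 3456)*(1 + (-8 - 61)) = (1/20 + 3456)*(1 - 69) = (69121/20)*(-68) = -1175057/5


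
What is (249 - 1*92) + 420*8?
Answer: 3517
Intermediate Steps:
(249 - 1*92) + 420*8 = (249 - 92) + 3360 = 157 + 3360 = 3517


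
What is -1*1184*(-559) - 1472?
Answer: 660384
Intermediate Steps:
-1*1184*(-559) - 1472 = -1184*(-559) - 1472 = 661856 - 1472 = 660384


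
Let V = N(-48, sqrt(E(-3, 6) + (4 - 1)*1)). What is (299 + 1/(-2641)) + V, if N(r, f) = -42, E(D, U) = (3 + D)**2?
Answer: 678736/2641 ≈ 257.00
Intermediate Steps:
V = -42
(299 + 1/(-2641)) + V = (299 + 1/(-2641)) - 42 = (299 - 1/2641) - 42 = 789658/2641 - 42 = 678736/2641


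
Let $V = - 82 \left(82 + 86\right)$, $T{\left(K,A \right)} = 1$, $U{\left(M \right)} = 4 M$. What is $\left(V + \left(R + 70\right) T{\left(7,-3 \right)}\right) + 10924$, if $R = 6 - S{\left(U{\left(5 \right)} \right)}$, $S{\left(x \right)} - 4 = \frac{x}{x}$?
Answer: $-2781$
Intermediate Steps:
$V = -13776$ ($V = \left(-82\right) 168 = -13776$)
$S{\left(x \right)} = 5$ ($S{\left(x \right)} = 4 + \frac{x}{x} = 4 + 1 = 5$)
$R = 1$ ($R = 6 - 5 = 1$)
$\left(V + \left(R + 70\right) T{\left(7,-3 \right)}\right) + 10924 = \left(-13776 + \left(1 + 70\right) 1\right) + 10924 = \left(-13776 + 71 \cdot 1\right) + 10924 = \left(-13776 + 71\right) + 10924 = -13705 + 10924 = -2781$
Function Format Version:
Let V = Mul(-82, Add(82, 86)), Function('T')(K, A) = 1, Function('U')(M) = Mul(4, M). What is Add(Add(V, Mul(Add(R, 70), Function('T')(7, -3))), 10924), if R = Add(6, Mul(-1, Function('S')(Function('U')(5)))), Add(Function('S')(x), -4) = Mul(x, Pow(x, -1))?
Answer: -2781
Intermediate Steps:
V = -13776 (V = Mul(-82, 168) = -13776)
Function('S')(x) = 5 (Function('S')(x) = Add(4, Mul(x, Pow(x, -1))) = Add(4, 1) = 5)
R = 1 (R = Add(6, Mul(-1, 5)) = Add(6, -5) = 1)
Add(Add(V, Mul(Add(R, 70), Function('T')(7, -3))), 10924) = Add(Add(-13776, Mul(Add(1, 70), 1)), 10924) = Add(Add(-13776, Mul(71, 1)), 10924) = Add(Add(-13776, 71), 10924) = Add(-13705, 10924) = -2781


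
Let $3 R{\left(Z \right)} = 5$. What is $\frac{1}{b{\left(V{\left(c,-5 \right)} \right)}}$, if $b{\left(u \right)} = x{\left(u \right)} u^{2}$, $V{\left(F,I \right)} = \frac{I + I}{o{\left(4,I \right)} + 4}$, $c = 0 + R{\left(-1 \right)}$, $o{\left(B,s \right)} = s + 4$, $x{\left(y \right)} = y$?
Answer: $- \frac{27}{1000} \approx -0.027$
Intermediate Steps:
$R{\left(Z \right)} = \frac{5}{3}$ ($R{\left(Z \right)} = \frac{1}{3} \cdot 5 = \frac{5}{3}$)
$o{\left(B,s \right)} = 4 + s$
$c = \frac{5}{3}$ ($c = 0 + \frac{5}{3} = \frac{5}{3} \approx 1.6667$)
$V{\left(F,I \right)} = \frac{2 I}{8 + I}$ ($V{\left(F,I \right)} = \frac{I + I}{\left(4 + I\right) + 4} = \frac{2 I}{8 + I}$)
$b{\left(u \right)} = u^{3}$ ($b{\left(u \right)} = u u^{2} = u^{3}$)
$\frac{1}{b{\left(V{\left(c,-5 \right)} \right)}} = \frac{1}{\left(2 \left(-5\right) \frac{1}{8 - 5}\right)^{3}} = \frac{1}{\left(2 \left(-5\right) \frac{1}{3}\right)^{3}} = \frac{1}{\left(- \frac{10}{3}\right)^{3}} = \frac{1}{- \frac{1000}{27}} = - \frac{27}{1000}$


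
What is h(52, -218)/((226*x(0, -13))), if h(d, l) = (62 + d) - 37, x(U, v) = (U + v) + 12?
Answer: -77/226 ≈ -0.34071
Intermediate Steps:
x(U, v) = 12 + U + v
h(d, l) = 25 + d
h(52, -218)/((226*x(0, -13))) = (25 + 52)/((226*(12 + 0 - 13))) = 77/((226*(-1))) = 77/(-226) = 77*(-1/226) = -77/226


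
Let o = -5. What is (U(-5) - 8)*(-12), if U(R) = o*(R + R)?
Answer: -504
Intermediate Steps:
U(R) = -10*R (U(R) = -5*(R + R) = -10*R)
(U(-5) - 8)*(-12) = (-10*(-5) - 8)*(-12) = (50 - 8)*(-12) = 42*(-12) = -504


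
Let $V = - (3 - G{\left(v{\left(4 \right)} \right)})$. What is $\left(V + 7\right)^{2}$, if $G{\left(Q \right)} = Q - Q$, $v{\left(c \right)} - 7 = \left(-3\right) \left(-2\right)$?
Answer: $16$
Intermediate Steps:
$v{\left(c \right)} = 13$ ($v{\left(c \right)} = 7 - -6 = 7 + 6 = 13$)
$G{\left(Q \right)} = 0$
$V = -3$ ($V = - (3 - 0) = - (3 + 0) = \left(-1\right) 3 = -3$)
$\left(V + 7\right)^{2} = \left(-3 + 7\right)^{2} = 4^{2} = 16$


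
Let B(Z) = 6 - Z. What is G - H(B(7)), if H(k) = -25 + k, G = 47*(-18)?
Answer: -820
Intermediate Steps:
G = -846
G - H(B(7)) = -846 - (-25 + (6 - 1*7)) = -846 - (-25 + (6 - 7)) = -846 - (-25 - 1) = -846 - 1*(-26) = -846 + 26 = -820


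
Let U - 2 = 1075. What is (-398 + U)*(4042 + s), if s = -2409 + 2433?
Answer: 2760814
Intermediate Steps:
U = 1077 (U = 2 + 1075 = 1077)
s = 24
(-398 + U)*(4042 + s) = (-398 + 1077)*(4042 + 24) = 679*4066 = 2760814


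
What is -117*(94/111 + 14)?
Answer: -64272/37 ≈ -1737.1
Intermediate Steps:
-117*(94/111 + 14) = -117*1648/111 = -64272/37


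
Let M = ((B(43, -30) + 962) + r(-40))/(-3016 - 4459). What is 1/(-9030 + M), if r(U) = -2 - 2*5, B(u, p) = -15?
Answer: -1495/13500037 ≈ -0.00011074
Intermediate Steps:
r(U) = -12 (r(U) = -2 - 10 = -12)
M = -187/1495 (M = ((-15 + 962) - 12)/(-3016 - 4459) = (947 - 12)/(-7475) = 935*(-1/7475) = -187/1495 ≈ -0.12508)
1/(-9030 + M) = 1/(-9030 - 187/1495) = 1/(-13500037/1495) = -1495/13500037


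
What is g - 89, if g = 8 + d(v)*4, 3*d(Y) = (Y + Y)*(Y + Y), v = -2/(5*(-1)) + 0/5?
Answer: -6011/75 ≈ -80.147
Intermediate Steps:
v = ⅖ (v = -2/(-5) + 0*(⅕) = -2*(-⅕) + 0 = ⅖ + 0 = ⅖ ≈ 0.40000)
d(Y) = 4*Y²/3 (d(Y) = ((Y + Y)*(Y + Y))/3 = ((2*Y)*(2*Y))/3 = (4*Y²)/3 = 4*Y²/3)
g = 664/75 (g = 8 + (4*(⅖)²/3)*4 = 8 + ((4/3)*(4/25))*4 = 8 + (16/75)*4 = 8 + 64/75 = 664/75 ≈ 8.8533)
g - 89 = 664/75 - 89 = -6011/75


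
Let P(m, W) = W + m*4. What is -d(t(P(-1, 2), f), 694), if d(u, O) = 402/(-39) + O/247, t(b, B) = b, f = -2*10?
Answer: 1852/247 ≈ 7.4980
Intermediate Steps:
P(m, W) = W + 4*m
f = -20
d(u, O) = -134/13 + O/247 (d(u, O) = 402*(-1/39) + O*(1/247) = -134/13 + O/247)
-d(t(P(-1, 2), f), 694) = -(-134/13 + (1/247)*694) = -(-134/13 + 694/247) = -1*(-1852/247) = 1852/247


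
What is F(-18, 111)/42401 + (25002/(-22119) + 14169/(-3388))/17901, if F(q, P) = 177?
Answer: 24506971462373/6320039209792308 ≈ 0.0038777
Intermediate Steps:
F(-18, 111)/42401 + (25002/(-22119) + 14169/(-3388))/17901 = 177/42401 + (25002/(-22119) + 14169/(-3388))/17901 = 177*(1/42401) + (25002*(-1/22119) + 14169*(-1/3388))*(1/17901) = 177/42401 + (-8334/7373 - 14169/3388)*(1/17901) = 177/42401 - 132703629/24979724*1/17901 = 177/42401 - 44234543/149054013108 = 24506971462373/6320039209792308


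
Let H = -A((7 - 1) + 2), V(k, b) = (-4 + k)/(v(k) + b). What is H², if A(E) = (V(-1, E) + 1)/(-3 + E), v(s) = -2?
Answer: 1/900 ≈ 0.0011111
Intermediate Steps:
V(k, b) = (-4 + k)/(-2 + b)
A(E) = (1 - 5/(-2 + E))/(-3 + E) (A(E) = ((-4 - 1)/(-2 + E) + 1)/(-3 + E) = (-5/(-2 + E) + 1)/(-3 + E) = (1 - 5/(-2 + E))/(-3 + E))
H = -1/30 (H = -(-7 + ((7 - 1) + 2))/((-3 + ((7 - 1) + 2))*(-2 + ((7 - 1) + 2))) = -(-7 + (6 + 2))/((-3 + (6 + 2))*(-2 + (6 + 2))) = -(-7 + 8)/((-3 + 8)*(-2 + 8)) = -1/(5*6) = -1*1/30 = -1/30 ≈ -0.033333)
H² = (-1/30)² = 1/900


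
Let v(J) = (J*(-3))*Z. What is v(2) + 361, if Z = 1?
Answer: 355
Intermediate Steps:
v(J) = -3*J (v(J) = (J*(-3))*1 = -3*J*1 = -3*J)
v(2) + 361 = -3*2 + 361 = -6 + 361 = 355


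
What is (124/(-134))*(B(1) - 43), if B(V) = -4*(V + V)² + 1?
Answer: 3596/67 ≈ 53.672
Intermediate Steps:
B(V) = 1 - 16*V² (B(V) = -4*4*V² + 1 = -16*V² + 1 = 1 - 16*V²)
(124/(-134))*(B(1) - 43) = (124/(-134))*((1 - 16*1²) - 43) = (124*(-1/134))*((1 - 16*1) - 43) = -62*((1 - 16) - 43)/67 = -62*(-15 - 43)/67 = -62/67*(-58) = 3596/67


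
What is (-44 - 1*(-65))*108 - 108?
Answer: 2160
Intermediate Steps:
(-44 - 1*(-65))*108 - 108 = (-44 + 65)*108 - 108 = 21*108 - 108 = 2268 - 108 = 2160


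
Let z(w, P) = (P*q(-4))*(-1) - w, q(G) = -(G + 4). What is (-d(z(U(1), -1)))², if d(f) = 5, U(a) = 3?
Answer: 25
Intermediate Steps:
q(G) = -4 - G (q(G) = -(4 + G) = -4 - G)
z(w, P) = -w (z(w, P) = (P*(-4 - 1*(-4)))*(-1) - w = (P*(-4 + 4))*(-1) - w = (P*0)*(-1) - w = 0*(-1) - w = 0 - w = -w)
(-d(z(U(1), -1)))² = (-1*5)² = (-5)² = 25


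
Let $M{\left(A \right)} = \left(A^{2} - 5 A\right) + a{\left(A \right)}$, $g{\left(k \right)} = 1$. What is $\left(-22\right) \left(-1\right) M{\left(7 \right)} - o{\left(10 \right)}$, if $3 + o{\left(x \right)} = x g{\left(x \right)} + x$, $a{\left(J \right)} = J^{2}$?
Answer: $1369$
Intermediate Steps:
$o{\left(x \right)} = -3 + 2 x$ ($o{\left(x \right)} = -3 + \left(x 1 + x\right) = -3 + \left(x + x\right) = -3 + 2 x$)
$M{\left(A \right)} = - 5 A + 2 A^{2}$ ($M{\left(A \right)} = \left(A^{2} - 5 A\right) + A^{2} = - 5 A + 2 A^{2}$)
$\left(-22\right) \left(-1\right) M{\left(7 \right)} - o{\left(10 \right)} = \left(-22\right) \left(-1\right) 7 \left(-5 + 2 \cdot 7\right) - \left(-3 + 2 \cdot 10\right) = 22 \cdot 7 \left(-5 + 14\right) - \left(-3 + 20\right) = 22 \cdot 7 \cdot 9 - 17 = 22 \cdot 63 - 17 = 1386 - 17 = 1369$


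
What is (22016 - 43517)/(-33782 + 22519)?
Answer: 21501/11263 ≈ 1.9090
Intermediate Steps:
(22016 - 43517)/(-33782 + 22519) = -21501/(-11263) = -21501*(-1/11263) = 21501/11263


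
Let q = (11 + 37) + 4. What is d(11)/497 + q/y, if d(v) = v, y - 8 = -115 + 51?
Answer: -901/994 ≈ -0.90644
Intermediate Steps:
y = -56 (y = 8 + (-115 + 51) = 8 - 64 = -56)
q = 52 (q = 48 + 4 = 52)
d(11)/497 + q/y = 11/497 + 52/(-56) = 11*(1/497) + 52*(-1/56) = 11/497 - 13/14 = -901/994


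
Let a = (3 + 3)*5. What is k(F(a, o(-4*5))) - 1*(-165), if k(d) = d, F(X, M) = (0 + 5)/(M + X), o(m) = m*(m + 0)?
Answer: 14191/86 ≈ 165.01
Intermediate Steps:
o(m) = m² (o(m) = m*m = m²)
a = 30 (a = 6*5 = 30)
F(X, M) = 5/(M + X)
k(F(a, o(-4*5))) - 1*(-165) = 5/((-4*5)² + 30) - 1*(-165) = 5/((-20)² + 30) + 165 = 5/(400 + 30) + 165 = 5/430 + 165 = 5*(1/430) + 165 = 1/86 + 165 = 14191/86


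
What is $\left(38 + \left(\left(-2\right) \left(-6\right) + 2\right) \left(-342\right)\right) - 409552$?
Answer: $-414302$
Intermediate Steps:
$\left(38 + \left(\left(-2\right) \left(-6\right) + 2\right) \left(-342\right)\right) - 409552 = \left(38 + \left(12 + 2\right) \left(-342\right)\right) - 409552 = \left(38 + 14 \left(-342\right)\right) - 409552 = \left(38 - 4788\right) - 409552 = -4750 - 409552 = -414302$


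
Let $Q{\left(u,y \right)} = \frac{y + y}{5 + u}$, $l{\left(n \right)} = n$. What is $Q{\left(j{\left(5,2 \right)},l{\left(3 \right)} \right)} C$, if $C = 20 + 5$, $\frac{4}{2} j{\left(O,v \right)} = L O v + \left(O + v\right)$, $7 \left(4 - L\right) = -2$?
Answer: $\frac{2100}{419} \approx 5.0119$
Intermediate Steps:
$L = \frac{30}{7}$ ($L = 4 - - \frac{2}{7} = 4 + \frac{2}{7} = \frac{30}{7} \approx 4.2857$)
$j{\left(O,v \right)} = \frac{O}{2} + \frac{v}{2} + \frac{15 O v}{7}$ ($j{\left(O,v \right)} = \frac{\frac{30 O}{7} v + \left(O + v\right)}{2} = \frac{\frac{30 O v}{7} + \left(O + v\right)}{2} = \frac{O + v + \frac{30 O v}{7}}{2} = \frac{O}{2} + \frac{v}{2} + \frac{15 O v}{7}$)
$Q{\left(u,y \right)} = \frac{2 y}{5 + u}$
$C = 25$
$Q{\left(j{\left(5,2 \right)},l{\left(3 \right)} \right)} C = 2 \cdot 3 \frac{1}{5 + \left(\frac{1}{2} \cdot 5 + \frac{1}{2} \cdot 2 + \frac{15}{7} \cdot 5 \cdot 2\right)} 25 = 2 \cdot 3 \frac{1}{5 + \left(\frac{5}{2} + 1 + \frac{150}{7}\right)} 25 = 2 \cdot 3 \frac{1}{5 + \frac{349}{14}} \cdot 25 = 2 \cdot 3 \frac{1}{\frac{419}{14}} \cdot 25 = 2 \cdot 3 \cdot \frac{14}{419} \cdot 25 = \frac{84}{419} \cdot 25 = \frac{2100}{419}$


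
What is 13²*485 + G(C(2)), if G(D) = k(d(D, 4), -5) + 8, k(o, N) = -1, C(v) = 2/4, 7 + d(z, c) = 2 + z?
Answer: 81972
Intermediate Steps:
d(z, c) = -5 + z (d(z, c) = -7 + (2 + z) = -5 + z)
C(v) = ½ (C(v) = 2*(¼) = ½)
G(D) = 7 (G(D) = -1 + 8 = 7)
13²*485 + G(C(2)) = 13²*485 + 7 = 169*485 + 7 = 81965 + 7 = 81972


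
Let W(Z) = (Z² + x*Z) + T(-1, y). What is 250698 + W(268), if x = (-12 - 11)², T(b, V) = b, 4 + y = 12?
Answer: 464293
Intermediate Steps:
y = 8 (y = -4 + 12 = 8)
x = 529 (x = (-23)² = 529)
W(Z) = -1 + Z² + 529*Z (W(Z) = (Z² + 529*Z) - 1 = -1 + Z² + 529*Z)
250698 + W(268) = 250698 + (-1 + 268² + 529*268) = 250698 + (-1 + 71824 + 141772) = 250698 + 213595 = 464293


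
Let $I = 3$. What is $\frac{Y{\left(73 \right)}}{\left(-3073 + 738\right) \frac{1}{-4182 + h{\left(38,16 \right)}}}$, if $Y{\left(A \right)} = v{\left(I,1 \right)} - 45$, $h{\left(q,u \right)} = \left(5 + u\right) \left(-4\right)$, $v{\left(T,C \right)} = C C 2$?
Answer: $- \frac{183438}{2335} \approx -78.56$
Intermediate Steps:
$v{\left(T,C \right)} = 2 C^{2}$ ($v{\left(T,C \right)} = C^{2} \cdot 2 = 2 C^{2}$)
$h{\left(q,u \right)} = -20 - 4 u$
$Y{\left(A \right)} = -43$ ($Y{\left(A \right)} = 2 \cdot 1^{2} - 45 = 2 \cdot 1 - 45 = 2 - 45 = -43$)
$\frac{Y{\left(73 \right)}}{\left(-3073 + 738\right) \frac{1}{-4182 + h{\left(38,16 \right)}}} = - \frac{43}{\left(-3073 + 738\right) \frac{1}{-4182 - 84}} = - \frac{43}{\left(-2335\right) \frac{1}{-4182 - 84}} = - \frac{43}{\left(-2335\right) \frac{1}{-4266}} = - \frac{43}{\left(-2335\right) \left(- \frac{1}{4266}\right)} = - \frac{43}{\frac{2335}{4266}} = \left(-43\right) \frac{4266}{2335} = - \frac{183438}{2335}$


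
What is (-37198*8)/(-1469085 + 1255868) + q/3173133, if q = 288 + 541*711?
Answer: 342116383145/225521966287 ≈ 1.5170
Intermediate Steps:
q = 384939 (q = 288 + 384651 = 384939)
(-37198*8)/(-1469085 + 1255868) + q/3173133 = (-37198*8)/(-1469085 + 1255868) + 384939/3173133 = -297584/(-213217) + 384939*(1/3173133) = -297584*(-1/213217) + 128313/1057711 = 297584/213217 + 128313/1057711 = 342116383145/225521966287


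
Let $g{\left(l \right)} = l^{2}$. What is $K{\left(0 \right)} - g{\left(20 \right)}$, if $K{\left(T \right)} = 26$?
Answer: $-374$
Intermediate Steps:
$K{\left(0 \right)} - g{\left(20 \right)} = 26 - 20^{2} = 26 - 400 = -374$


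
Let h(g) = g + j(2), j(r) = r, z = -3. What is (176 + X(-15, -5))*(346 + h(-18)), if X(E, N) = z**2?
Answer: 61050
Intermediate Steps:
h(g) = 2 + g (h(g) = g + 2 = 2 + g)
X(E, N) = 9 (X(E, N) = (-3)**2 = 9)
(176 + X(-15, -5))*(346 + h(-18)) = (176 + 9)*(346 + (2 - 18)) = 185*(346 - 16) = 185*330 = 61050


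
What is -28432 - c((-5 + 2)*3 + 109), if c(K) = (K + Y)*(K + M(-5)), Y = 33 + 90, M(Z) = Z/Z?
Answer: -50955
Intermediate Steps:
M(Z) = 1
Y = 123
c(K) = (1 + K)*(123 + K) (c(K) = (K + 123)*(K + 1) = (123 + K)*(1 + K) = (1 + K)*(123 + K))
-28432 - c((-5 + 2)*3 + 109) = -28432 - (123 + ((-5 + 2)*3 + 109)² + 124*((-5 + 2)*3 + 109)) = -28432 - (123 + (-3*3 + 109)² + 124*(-3*3 + 109)) = -28432 - (123 + (-9 + 109)² + 124*(-9 + 109)) = -28432 - (123 + 100² + 124*100) = -28432 - (123 + 10000 + 12400) = -28432 - 1*22523 = -28432 - 22523 = -50955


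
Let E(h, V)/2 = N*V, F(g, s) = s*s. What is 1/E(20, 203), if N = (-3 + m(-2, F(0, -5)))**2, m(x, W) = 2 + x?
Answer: 1/3654 ≈ 0.00027367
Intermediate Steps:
F(g, s) = s**2
N = 9 (N = (-3 + (2 - 2))**2 = (-3 + 0)**2 = (-3)**2 = 9)
E(h, V) = 18*V (E(h, V) = 2*(9*V) = 18*V)
1/E(20, 203) = 1/(18*203) = 1/3654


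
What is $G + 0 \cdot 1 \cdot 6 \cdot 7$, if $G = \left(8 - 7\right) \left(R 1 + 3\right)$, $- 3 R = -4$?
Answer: $\frac{13}{3} \approx 4.3333$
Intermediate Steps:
$R = \frac{4}{3}$ ($R = \left(- \frac{1}{3}\right) \left(-4\right) = \frac{4}{3} \approx 1.3333$)
$G = \frac{13}{3}$ ($G = \left(8 - 7\right) \left(\frac{4}{3} \cdot 1 + 3\right) = 1 \left(\frac{4}{3} + 3\right) = 1 \cdot \frac{13}{3} = \frac{13}{3} \approx 4.3333$)
$G + 0 \cdot 1 \cdot 6 \cdot 7 = \frac{13}{3} + 0 \cdot 1 \cdot 6 \cdot 7 = \frac{13}{3} + 0 \cdot 6 \cdot 7 = \frac{13}{3} + 0 \cdot 7 = \frac{13}{3} + 0 = \frac{13}{3}$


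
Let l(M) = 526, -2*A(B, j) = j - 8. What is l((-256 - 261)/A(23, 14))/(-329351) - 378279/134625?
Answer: -41552459893/14779626125 ≈ -2.8115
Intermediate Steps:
A(B, j) = 4 - j/2 (A(B, j) = -(j - 8)/2 = -(-8 + j)/2 = 4 - j/2)
l((-256 - 261)/A(23, 14))/(-329351) - 378279/134625 = 526/(-329351) - 378279/134625 = 526*(-1/329351) - 378279*1/134625 = -526/329351 - 126093/44875 = -41552459893/14779626125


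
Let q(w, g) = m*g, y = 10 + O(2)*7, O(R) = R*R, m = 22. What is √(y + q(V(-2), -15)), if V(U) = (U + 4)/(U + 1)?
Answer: 2*I*√73 ≈ 17.088*I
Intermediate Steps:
O(R) = R²
V(U) = (4 + U)/(1 + U)
y = 38 (y = 10 + 2²*7 = 10 + 4*7 = 10 + 28 = 38)
q(w, g) = 22*g
√(y + q(V(-2), -15)) = √(38 + 22*(-15)) = √(38 - 330) = √(-292) = 2*I*√73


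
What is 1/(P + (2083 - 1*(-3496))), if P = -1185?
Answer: 1/4394 ≈ 0.00022758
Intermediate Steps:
1/(P + (2083 - 1*(-3496))) = 1/(-1185 + (2083 - 1*(-3496))) = 1/(-1185 + (2083 + 3496)) = 1/(-1185 + 5579) = 1/4394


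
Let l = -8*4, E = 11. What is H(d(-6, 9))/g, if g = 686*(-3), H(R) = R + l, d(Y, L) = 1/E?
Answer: 117/7546 ≈ 0.015505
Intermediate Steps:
d(Y, L) = 1/11
l = -32
H(R) = -32 + R (H(R) = R - 32 = -32 + R)
g = -2058
H(d(-6, 9))/g = (-32 + 1/11)/(-2058) = -351/11*(-1/2058) = 117/7546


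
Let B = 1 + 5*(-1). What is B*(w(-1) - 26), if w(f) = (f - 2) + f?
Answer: 120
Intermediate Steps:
w(f) = -2 + 2*f (w(f) = (-2 + f) + f = -2 + 2*f)
B = -4 (B = 1 - 5 = -4)
B*(w(-1) - 26) = -4*((-2 + 2*(-1)) - 26) = -4*((-2 - 2) - 26) = -4*(-4 - 26) = -4*(-30) = 120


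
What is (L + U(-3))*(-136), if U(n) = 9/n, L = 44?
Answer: -5576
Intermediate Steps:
(L + U(-3))*(-136) = (44 + 9/(-3))*(-136) = (44 + 9*(-⅓))*(-136) = (44 - 3)*(-136) = 41*(-136) = -5576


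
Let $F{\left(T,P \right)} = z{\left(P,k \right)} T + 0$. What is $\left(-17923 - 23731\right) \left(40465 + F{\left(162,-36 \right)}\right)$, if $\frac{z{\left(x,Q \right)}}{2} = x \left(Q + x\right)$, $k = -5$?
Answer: $-21605471606$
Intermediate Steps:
$z{\left(x,Q \right)} = 2 x \left(Q + x\right)$
$F{\left(T,P \right)} = 2 P T \left(-5 + P\right)$ ($F{\left(T,P \right)} = 2 P \left(-5 + P\right) T + 0 = 2 P T \left(-5 + P\right) + 0 = 2 P T \left(-5 + P\right)$)
$\left(-17923 - 23731\right) \left(40465 + F{\left(162,-36 \right)}\right) = \left(-17923 - 23731\right) \left(40465 + 2 \left(-36\right) 162 \left(-5 - 36\right)\right) = - 41654 \left(40465 + 2 \left(-36\right) 162 \left(-41\right)\right) = - 41654 \left(40465 + 478224\right) = \left(-41654\right) 518689 = -21605471606$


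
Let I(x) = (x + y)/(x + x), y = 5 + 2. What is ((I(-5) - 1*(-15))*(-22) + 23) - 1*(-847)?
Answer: 2722/5 ≈ 544.40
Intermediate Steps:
y = 7
I(x) = (7 + x)/(2*x) (I(x) = (x + 7)/(x + x) = (7 + x)/((2*x)) = (7 + x)*(1/(2*x)) = (7 + x)/(2*x))
((I(-5) - 1*(-15))*(-22) + 23) - 1*(-847) = (((½)*(7 - 5)/(-5) - 1*(-15))*(-22) + 23) - 1*(-847) = (((½)*(-⅕)*2 + 15)*(-22) + 23) + 847 = ((-⅕ + 15)*(-22) + 23) + 847 = ((74/5)*(-22) + 23) + 847 = (-1628/5 + 23) + 847 = -1513/5 + 847 = 2722/5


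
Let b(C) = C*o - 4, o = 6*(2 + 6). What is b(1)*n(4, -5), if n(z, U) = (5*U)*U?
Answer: 5500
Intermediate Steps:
o = 48 (o = 6*8 = 48)
n(z, U) = 5*U²
b(C) = -4 + 48*C (b(C) = C*48 - 4 = 48*C - 4 = -4 + 48*C)
b(1)*n(4, -5) = (-4 + 48*1)*(5*(-5)²) = (-4 + 48)*(5*25) = 44*125 = 5500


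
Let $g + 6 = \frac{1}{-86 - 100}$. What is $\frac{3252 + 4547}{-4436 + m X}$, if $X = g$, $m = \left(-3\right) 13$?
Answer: $- \frac{483538}{260511} \approx -1.8561$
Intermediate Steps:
$m = -39$
$g = - \frac{1117}{186}$ ($g = -6 + \frac{1}{-86 - 100} = -6 + \frac{1}{-186} = -6 - \frac{1}{186} = - \frac{1117}{186} \approx -6.0054$)
$X = - \frac{1117}{186} \approx -6.0054$
$\frac{3252 + 4547}{-4436 + m X} = \frac{3252 + 4547}{-4436 - - \frac{14521}{62}} = \frac{7799}{-4436 + \frac{14521}{62}} = \frac{7799}{- \frac{260511}{62}} = 7799 \left(- \frac{62}{260511}\right) = - \frac{483538}{260511}$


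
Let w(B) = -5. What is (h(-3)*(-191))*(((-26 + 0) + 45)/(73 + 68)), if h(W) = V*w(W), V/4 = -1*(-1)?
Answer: 72580/141 ≈ 514.75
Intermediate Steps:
V = 4 (V = 4*(-1*(-1)) = 4*1 = 4)
h(W) = -20 (h(W) = 4*(-5) = -20)
(h(-3)*(-191))*(((-26 + 0) + 45)/(73 + 68)) = (-20*(-191))*(((-26 + 0) + 45)/(73 + 68)) = 3820*((-26 + 45)/141) = 3820*(19*(1/141)) = 3820*(19/141) = 72580/141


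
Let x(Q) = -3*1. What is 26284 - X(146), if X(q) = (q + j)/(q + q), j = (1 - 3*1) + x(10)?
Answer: 7674787/292 ≈ 26284.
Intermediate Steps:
x(Q) = -3
j = -5 (j = (1 - 3*1) - 3 = (1 - 3) - 3 = -2 - 3 = -5)
X(q) = (-5 + q)/(2*q) (X(q) = (q - 5)/(q + q) = (-5 + q)/((2*q)) = (-5 + q)*(1/(2*q)) = (-5 + q)/(2*q))
26284 - X(146) = 26284 - (-5 + 146)/(2*146) = 26284 - 141/(2*146) = 26284 - 1*141/292 = 26284 - 141/292 = 7674787/292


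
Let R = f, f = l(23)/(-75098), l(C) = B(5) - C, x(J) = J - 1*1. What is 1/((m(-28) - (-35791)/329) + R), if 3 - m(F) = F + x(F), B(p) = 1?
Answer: 1764803/297876734 ≈ 0.0059246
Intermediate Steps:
x(J) = -1 + J (x(J) = J - 1 = -1 + J)
l(C) = 1 - C
m(F) = 4 - 2*F (m(F) = 3 - (F + (-1 + F)) = 3 - (-1 + 2*F) = 3 + (1 - 2*F) = 4 - 2*F)
f = 11/37549 (f = (1 - 1*23)/(-75098) = (1 - 23)*(-1/75098) = -22*(-1/75098) = 11/37549 ≈ 0.00029295)
R = 11/37549 ≈ 0.00029295
1/((m(-28) - (-35791)/329) + R) = 1/(((4 - 2*(-28)) - (-35791)/329) + 11/37549) = 1/(((4 + 56) - (-35791)/329) + 11/37549) = 1/((60 - 1*(-5113/47)) + 11/37549) = 1/((60 + 5113/47) + 11/37549) = 1/(7933/47 + 11/37549) = 1/(297876734/1764803) = 1764803/297876734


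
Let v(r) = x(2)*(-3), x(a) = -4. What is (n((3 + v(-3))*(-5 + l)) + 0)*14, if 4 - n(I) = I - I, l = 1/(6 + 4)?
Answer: 56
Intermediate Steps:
v(r) = 12 (v(r) = -4*(-3) = 12)
l = 1/10 ≈ 0.10000
n(I) = 4 (n(I) = 4 - (I - I) = 4 - 1*0 = 4 + 0 = 4)
(n((3 + v(-3))*(-5 + l)) + 0)*14 = (4 + 0)*14 = 4*14 = 56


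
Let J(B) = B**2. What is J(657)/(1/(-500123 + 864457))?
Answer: 157264406766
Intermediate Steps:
J(657)/(1/(-500123 + 864457)) = 657**2/(1/(-500123 + 864457)) = 431649/(1/364334) = 431649*364334 = 157264406766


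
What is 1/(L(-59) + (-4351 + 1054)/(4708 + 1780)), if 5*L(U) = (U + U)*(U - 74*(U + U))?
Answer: -32440/6639926517 ≈ -4.8856e-6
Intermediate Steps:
L(U) = -294*U**2/5 (L(U) = ((U + U)*(U - 74*(U + U)))/5 = ((2*U)*(U - 148*U))/5 = ((2*U)*(-147*U))/5 = (-294*U**2)/5 = -294*U**2/5)
1/(L(-59) + (-4351 + 1054)/(4708 + 1780)) = 1/(-294/5*(-59)**2 + (-4351 + 1054)/(4708 + 1780)) = 1/(-294/5*3481 - 3297/6488) = 1/(-1023414/5 - 3297*1/6488) = 1/(-1023414/5 - 3297/6488) = 1/(-6639926517/32440) = -32440/6639926517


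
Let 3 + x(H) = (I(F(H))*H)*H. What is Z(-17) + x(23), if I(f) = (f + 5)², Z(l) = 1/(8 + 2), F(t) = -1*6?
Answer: 5261/10 ≈ 526.10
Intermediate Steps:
F(t) = -6
Z(l) = ⅒ (Z(l) = 1/10 = ⅒)
I(f) = (5 + f)²
x(H) = -3 + H² (x(H) = -3 + ((5 - 6)²*H)*H = -3 + ((-1)²*H)*H = -3 + (1*H)*H = -3 + H*H = -3 + H²)
Z(-17) + x(23) = ⅒ + (-3 + 23²) = ⅒ + (-3 + 529) = ⅒ + 526 = 5261/10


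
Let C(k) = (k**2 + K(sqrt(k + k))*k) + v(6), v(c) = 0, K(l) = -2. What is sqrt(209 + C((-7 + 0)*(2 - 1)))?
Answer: 4*sqrt(17) ≈ 16.492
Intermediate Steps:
C(k) = k**2 - 2*k (C(k) = (k**2 - 2*k) + 0 = k**2 - 2*k)
sqrt(209 + C((-7 + 0)*(2 - 1))) = sqrt(209 + ((-7 + 0)*(2 - 1))*(-2 + (-7 + 0)*(2 - 1))) = sqrt(209 + (-7*1)*(-2 - 7*1)) = sqrt(209 - 7*(-2 - 7)) = sqrt(209 - 7*(-9)) = sqrt(209 + 63) = sqrt(272) = 4*sqrt(17)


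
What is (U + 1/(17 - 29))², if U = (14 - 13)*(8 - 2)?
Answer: 5041/144 ≈ 35.007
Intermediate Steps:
U = 6 (U = 1*6 = 6)
(U + 1/(17 - 29))² = (6 + 1/(17 - 29))² = (6 + 1/(-12))² = (6 - 1/12)² = (71/12)² = 5041/144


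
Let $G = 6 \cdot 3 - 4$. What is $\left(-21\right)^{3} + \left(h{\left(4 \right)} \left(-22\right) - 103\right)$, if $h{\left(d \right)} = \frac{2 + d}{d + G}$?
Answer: $- \frac{28114}{3} \approx -9371.3$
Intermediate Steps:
$G = 14$ ($G = 18 - 4 = 14$)
$h{\left(d \right)} = \frac{2 + d}{14 + d}$ ($h{\left(d \right)} = \frac{2 + d}{d + 14} = \frac{2 + d}{14 + d}$)
$\left(-21\right)^{3} + \left(h{\left(4 \right)} \left(-22\right) - 103\right) = \left(-21\right)^{3} - \left(103 - \frac{2 + 4}{14 + 4} \left(-22\right)\right) = -9261 - \left(103 - \frac{1}{18} \cdot 6 \left(-22\right)\right) = -9261 + \left(\frac{1}{3} \left(-22\right) - 103\right) = -9261 - \frac{331}{3} = - \frac{28114}{3}$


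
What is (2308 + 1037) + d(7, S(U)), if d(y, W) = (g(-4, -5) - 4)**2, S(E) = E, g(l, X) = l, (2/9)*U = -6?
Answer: 3409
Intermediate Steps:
U = -27 (U = (9/2)*(-6) = -27)
d(y, W) = 64 (d(y, W) = (-4 - 4)**2 = (-8)**2 = 64)
(2308 + 1037) + d(7, S(U)) = (2308 + 1037) + 64 = 3345 + 64 = 3409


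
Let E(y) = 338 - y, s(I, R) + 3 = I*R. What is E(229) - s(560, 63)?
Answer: -35168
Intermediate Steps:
s(I, R) = -3 + I*R
E(229) - s(560, 63) = (338 - 1*229) - (-3 + 560*63) = (338 - 229) - (-3 + 35280) = 109 - 1*35277 = 109 - 35277 = -35168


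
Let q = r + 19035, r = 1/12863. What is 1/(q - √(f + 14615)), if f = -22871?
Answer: 1574734805389/29975760148545650 + 330913538*I*√129/14987880074272825 ≈ 5.2534e-5 + 2.5077e-7*I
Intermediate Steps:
r = 1/12863 ≈ 7.7742e-5
q = 244847206/12863 (q = 1/12863 + 19035 = 244847206/12863 ≈ 19035.)
1/(q - √(f + 14615)) = 1/(244847206/12863 - √(-22871 + 14615)) = 1/(244847206/12863 - √(-8256)) = 1/(244847206/12863 - 8*I*√129)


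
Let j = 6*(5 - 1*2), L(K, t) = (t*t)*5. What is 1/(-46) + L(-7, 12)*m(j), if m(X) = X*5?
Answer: 2980799/46 ≈ 64800.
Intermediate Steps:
L(K, t) = 5*t² (L(K, t) = t²*5 = 5*t²)
j = 18 (j = 6*(5 - 2) = 6*3 = 18)
m(X) = 5*X
1/(-46) + L(-7, 12)*m(j) = 1/(-46) + (5*12²)*(5*18) = -1/46 + (5*144)*90 = -1/46 + 720*90 = -1/46 + 64800 = 2980799/46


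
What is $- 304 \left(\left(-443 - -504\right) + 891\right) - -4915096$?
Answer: $4625688$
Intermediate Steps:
$- 304 \left(\left(-443 - -504\right) + 891\right) - -4915096 = - 304 \left(\left(-443 + 504\right) + 891\right) + 4915096 = - 304 \left(61 + 891\right) + 4915096 = \left(-304\right) 952 + 4915096 = -289408 + 4915096 = 4625688$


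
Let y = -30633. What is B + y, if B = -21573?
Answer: -52206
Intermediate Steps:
B + y = -21573 - 30633 = -52206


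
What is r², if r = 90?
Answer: 8100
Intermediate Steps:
r² = 90² = 8100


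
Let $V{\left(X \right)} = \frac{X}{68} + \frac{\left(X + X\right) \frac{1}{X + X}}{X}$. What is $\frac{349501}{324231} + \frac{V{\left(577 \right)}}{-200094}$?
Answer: $\frac{914595101081959}{848500442262168} \approx 1.0779$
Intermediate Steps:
$V{\left(X \right)} = \frac{1}{X} + \frac{X}{68}$ ($V{\left(X \right)} = X \frac{1}{68} + \frac{2 X \frac{1}{2 X}}{X} = \frac{X}{68} + \frac{2 X \frac{1}{2 X}}{X} = \frac{X}{68} + 1 \frac{1}{X} = \frac{X}{68} + \frac{1}{X} = \frac{1}{X} + \frac{X}{68}$)
$\frac{349501}{324231} + \frac{V{\left(577 \right)}}{-200094} = \frac{349501}{324231} + \frac{\frac{1}{577} + \frac{1}{68} \cdot 577}{-200094} = 349501 \cdot \frac{1}{324231} + \left(\frac{1}{577} + \frac{577}{68}\right) \left(- \frac{1}{200094}\right) = \frac{349501}{324231} + \frac{332997}{39236} \left(- \frac{1}{200094}\right) = \frac{349501}{324231} - \frac{110999}{2616962728} = \frac{914595101081959}{848500442262168}$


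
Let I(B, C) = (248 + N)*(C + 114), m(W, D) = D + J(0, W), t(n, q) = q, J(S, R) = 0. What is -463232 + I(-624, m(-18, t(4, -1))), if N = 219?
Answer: -410461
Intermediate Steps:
m(W, D) = D (m(W, D) = D + 0 = D)
I(B, C) = 53238 + 467*C (I(B, C) = (248 + 219)*(C + 114) = 467*(114 + C) = 53238 + 467*C)
-463232 + I(-624, m(-18, t(4, -1))) = -463232 + (53238 + 467*(-1)) = -463232 + (53238 - 467) = -463232 + 52771 = -410461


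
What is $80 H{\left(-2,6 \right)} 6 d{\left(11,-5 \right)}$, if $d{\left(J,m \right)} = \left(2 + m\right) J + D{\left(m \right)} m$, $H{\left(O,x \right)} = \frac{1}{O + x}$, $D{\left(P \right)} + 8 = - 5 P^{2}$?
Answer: $75840$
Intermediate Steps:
$D{\left(P \right)} = -8 - 5 P^{2}$
$d{\left(J,m \right)} = J \left(2 + m\right) + m \left(-8 - 5 m^{2}\right)$ ($d{\left(J,m \right)} = \left(2 + m\right) J + \left(-8 - 5 m^{2}\right) m = J \left(2 + m\right) + m \left(-8 - 5 m^{2}\right)$)
$80 H{\left(-2,6 \right)} 6 d{\left(11,-5 \right)} = 80 \frac{1}{-2 + 6} \cdot 6 \left(2 \cdot 11 + 11 \left(-5\right) - - 5 \left(8 + 5 \left(-5\right)^{2}\right)\right) = 80 \cdot \frac{1}{4} \cdot 6 \left(22 - 55 - - 5 \left(8 + 5 \cdot 25\right)\right) = 80 \cdot \frac{1}{4} \cdot 6 \left(22 - 55 - - 5 \left(8 + 125\right)\right) = 80 \cdot \frac{3}{2} \left(22 - 55 - \left(-5\right) 133\right) = 120 \left(22 - 55 + 665\right) = 120 \cdot 632 = 75840$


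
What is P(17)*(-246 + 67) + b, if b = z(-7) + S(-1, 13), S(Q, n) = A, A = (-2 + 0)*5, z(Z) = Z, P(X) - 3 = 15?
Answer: -3239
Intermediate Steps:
P(X) = 18 (P(X) = 3 + 15 = 18)
A = -10 (A = -2*5 = -10)
S(Q, n) = -10
b = -17 (b = -7 - 10 = -17)
P(17)*(-246 + 67) + b = 18*(-246 + 67) - 17 = 18*(-179) - 17 = -3222 - 17 = -3239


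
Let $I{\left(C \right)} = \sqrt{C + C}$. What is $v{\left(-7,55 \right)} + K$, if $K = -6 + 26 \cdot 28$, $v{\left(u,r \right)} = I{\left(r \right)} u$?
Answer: $722 - 7 \sqrt{110} \approx 648.58$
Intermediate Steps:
$I{\left(C \right)} = \sqrt{2} \sqrt{C}$ ($I{\left(C \right)} = \sqrt{2 C} = \sqrt{2} \sqrt{C}$)
$v{\left(u,r \right)} = u \sqrt{2} \sqrt{r}$ ($v{\left(u,r \right)} = \sqrt{2} \sqrt{r} u = u \sqrt{2} \sqrt{r}$)
$K = 722$ ($K = -6 + 728 = 722$)
$v{\left(-7,55 \right)} + K = - 7 \sqrt{2} \sqrt{55} + 722 = - 7 \sqrt{110} + 722 = 722 - 7 \sqrt{110}$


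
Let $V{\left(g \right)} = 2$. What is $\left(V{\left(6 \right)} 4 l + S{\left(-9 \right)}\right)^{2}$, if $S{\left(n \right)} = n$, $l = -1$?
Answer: $289$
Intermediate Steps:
$\left(V{\left(6 \right)} 4 l + S{\left(-9 \right)}\right)^{2} = \left(2 \cdot 4 \left(-1\right) - 9\right)^{2} = \left(8 \left(-1\right) - 9\right)^{2} = \left(-8 - 9\right)^{2} = \left(-17\right)^{2} = 289$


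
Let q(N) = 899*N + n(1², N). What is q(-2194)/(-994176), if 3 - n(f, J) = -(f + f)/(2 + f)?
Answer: 5917207/2982528 ≈ 1.9840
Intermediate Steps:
n(f, J) = 3 + 2*f/(2 + f) (n(f, J) = 3 - (-1)*(f + f)/(2 + f) = 3 - (-1)*(2*f)/(2 + f) = 3 - (-1)*2*f/(2 + f) = 3 - (-2)*f/(2 + f) = 3 + 2*f/(2 + f))
q(N) = 11/3 + 899*N (q(N) = 899*N + (6 + 5*1²)/(2 + 1²) = 899*N + (6 + 5*1)/(2 + 1) = 899*N + (6 + 5)/3 = 899*N + (⅓)*11 = 899*N + 11/3 = 11/3 + 899*N)
q(-2194)/(-994176) = (11/3 + 899*(-2194))/(-994176) = (11/3 - 1972406)*(-1/994176) = -5917207/3*(-1/994176) = 5917207/2982528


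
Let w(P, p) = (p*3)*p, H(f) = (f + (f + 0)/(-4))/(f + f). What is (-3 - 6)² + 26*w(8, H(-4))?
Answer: 2943/32 ≈ 91.969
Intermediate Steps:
H(f) = 3/8 (H(f) = (f + f*(-¼))/((2*f)) = (f - f/4)*(1/(2*f)) = (3*f/4)*(1/(2*f)) = 3/8)
w(P, p) = 3*p² (w(P, p) = (3*p)*p = 3*p²)
(-3 - 6)² + 26*w(8, H(-4)) = (-3 - 6)² + 26*(3*(3/8)²) = (-9)² + 26*(3*(9/64)) = 81 + 26*(27/64) = 81 + 351/32 = 2943/32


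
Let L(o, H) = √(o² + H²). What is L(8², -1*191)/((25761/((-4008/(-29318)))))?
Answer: 668*√40577/125876833 ≈ 0.0010690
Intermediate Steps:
L(o, H) = √(H² + o²)
L(8², -1*191)/((25761/((-4008/(-29318))))) = √((-1*191)² + (8²)²)/((25761/((-4008/(-29318))))) = √((-191)² + 64²)/((25761/((-4008*(-1/29318))))) = √(36481 + 4096)/((25761/(2004/14659))) = √40577/((25761*(14659/2004))) = √40577/(125876833/668) = √40577*(668/125876833) = 668*√40577/125876833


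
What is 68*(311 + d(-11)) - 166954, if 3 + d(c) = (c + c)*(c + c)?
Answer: -113098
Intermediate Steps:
d(c) = -3 + 4*c² (d(c) = -3 + (c + c)*(c + c) = -3 + (2*c)*(2*c) = -3 + 4*c²)
68*(311 + d(-11)) - 166954 = 68*(311 + (-3 + 4*(-11)²)) - 166954 = 68*(311 + (-3 + 4*121)) - 166954 = 68*(311 + (-3 + 484)) - 166954 = 68*(311 + 481) - 166954 = 68*792 - 166954 = 53856 - 166954 = -113098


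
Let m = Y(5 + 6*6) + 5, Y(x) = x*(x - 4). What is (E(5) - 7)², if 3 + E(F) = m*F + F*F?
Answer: 58140625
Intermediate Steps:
Y(x) = x*(-4 + x)
m = 1522 (m = (5 + 6*6)*(-4 + (5 + 6*6)) + 5 = (5 + 36)*(-4 + (5 + 36)) + 5 = 41*(-4 + 41) + 5 = 41*37 + 5 = 1517 + 5 = 1522)
E(F) = -3 + F² + 1522*F (E(F) = -3 + (1522*F + F*F) = -3 + (1522*F + F²) = -3 + (F² + 1522*F) = -3 + F² + 1522*F)
(E(5) - 7)² = ((-3 + 5² + 1522*5) - 7)² = ((-3 + 25 + 7610) - 7)² = (7632 - 7)² = 7625² = 58140625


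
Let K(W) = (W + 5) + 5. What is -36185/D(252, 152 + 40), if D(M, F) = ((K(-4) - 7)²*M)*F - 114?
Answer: -7237/9654 ≈ -0.74964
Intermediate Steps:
K(W) = 10 + W (K(W) = (5 + W) + 5 = 10 + W)
D(M, F) = -114 + F*M (D(M, F) = (((10 - 4) - 7)²*M)*F - 114 = ((6 - 7)²*M)*F - 114 = ((-1)²*M)*F - 114 = (1*M)*F - 114 = M*F - 114 = F*M - 114 = -114 + F*M)
-36185/D(252, 152 + 40) = -36185/(-114 + (152 + 40)*252) = -36185/(-114 + 192*252) = -36185/(-114 + 48384) = -36185/48270 = -36185*1/48270 = -7237/9654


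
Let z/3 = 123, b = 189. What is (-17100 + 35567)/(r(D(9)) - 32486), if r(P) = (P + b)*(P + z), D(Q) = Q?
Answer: 18467/42358 ≈ 0.43597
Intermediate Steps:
z = 369 (z = 3*123 = 369)
r(P) = (189 + P)*(369 + P) (r(P) = (P + 189)*(P + 369) = (189 + P)*(369 + P))
(-17100 + 35567)/(r(D(9)) - 32486) = (-17100 + 35567)/((69741 + 9² + 558*9) - 32486) = 18467/((69741 + 81 + 5022) - 32486) = 18467/(74844 - 32486) = 18467/42358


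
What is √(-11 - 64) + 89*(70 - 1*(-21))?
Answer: 8099 + 5*I*√3 ≈ 8099.0 + 8.6602*I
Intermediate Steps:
√(-11 - 64) + 89*(70 - 1*(-21)) = √(-75) + 89*(70 + 21) = 5*I*√3 + 89*91 = 5*I*√3 + 8099 = 8099 + 5*I*√3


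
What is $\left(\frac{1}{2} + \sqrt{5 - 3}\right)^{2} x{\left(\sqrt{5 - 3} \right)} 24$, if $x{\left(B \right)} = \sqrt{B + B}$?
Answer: $\sqrt[4]{2} \left(48 + 54 \sqrt{2}\right) \approx 147.9$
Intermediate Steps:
$x{\left(B \right)} = \sqrt{2} \sqrt{B}$ ($x{\left(B \right)} = \sqrt{2 B} = \sqrt{2} \sqrt{B}$)
$\left(\frac{1}{2} + \sqrt{5 - 3}\right)^{2} x{\left(\sqrt{5 - 3} \right)} 24 = \left(\frac{1}{2} + \sqrt{5 - 3}\right)^{2} \sqrt{2} \sqrt{\sqrt{5 - 3}} \cdot 24 = \left(\frac{1}{2} + \sqrt{2}\right)^{2} \sqrt{2} \sqrt{\sqrt{2}} \cdot 24 = \left(\frac{1}{2} + \sqrt{2}\right)^{2} \sqrt{2} \sqrt[4]{2} \cdot 24 = \left(\frac{1}{2} + \sqrt{2}\right)^{2} \cdot 2^{\frac{3}{4}} \cdot 24 = 2^{\frac{3}{4}} \left(\frac{1}{2} + \sqrt{2}\right)^{2} \cdot 24 = 24 \cdot 2^{\frac{3}{4}} \left(\frac{1}{2} + \sqrt{2}\right)^{2}$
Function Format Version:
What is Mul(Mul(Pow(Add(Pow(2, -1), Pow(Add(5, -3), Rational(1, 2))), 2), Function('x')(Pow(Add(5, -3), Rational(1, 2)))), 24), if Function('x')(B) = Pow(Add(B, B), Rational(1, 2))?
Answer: Mul(Pow(2, Rational(1, 4)), Add(48, Mul(54, Pow(2, Rational(1, 2))))) ≈ 147.90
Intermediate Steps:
Function('x')(B) = Mul(Pow(2, Rational(1, 2)), Pow(B, Rational(1, 2))) (Function('x')(B) = Pow(Mul(2, B), Rational(1, 2)) = Mul(Pow(2, Rational(1, 2)), Pow(B, Rational(1, 2))))
Mul(Mul(Pow(Add(Pow(2, -1), Pow(Add(5, -3), Rational(1, 2))), 2), Function('x')(Pow(Add(5, -3), Rational(1, 2)))), 24) = Mul(Mul(Pow(Add(Pow(2, -1), Pow(Add(5, -3), Rational(1, 2))), 2), Mul(Pow(2, Rational(1, 2)), Pow(Pow(Add(5, -3), Rational(1, 2)), Rational(1, 2)))), 24) = Mul(Mul(Pow(Add(Rational(1, 2), Pow(2, Rational(1, 2))), 2), Mul(Pow(2, Rational(1, 2)), Pow(Pow(2, Rational(1, 2)), Rational(1, 2)))), 24) = Mul(Mul(Pow(Add(Rational(1, 2), Pow(2, Rational(1, 2))), 2), Mul(Pow(2, Rational(1, 2)), Pow(2, Rational(1, 4)))), 24) = Mul(Mul(Pow(Add(Rational(1, 2), Pow(2, Rational(1, 2))), 2), Pow(2, Rational(3, 4))), 24) = Mul(Mul(Pow(2, Rational(3, 4)), Pow(Add(Rational(1, 2), Pow(2, Rational(1, 2))), 2)), 24) = Mul(24, Pow(2, Rational(3, 4)), Pow(Add(Rational(1, 2), Pow(2, Rational(1, 2))), 2))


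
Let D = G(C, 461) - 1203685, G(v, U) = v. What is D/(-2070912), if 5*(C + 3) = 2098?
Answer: 3008171/5177280 ≈ 0.58103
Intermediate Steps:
C = 2083/5 (C = -3 + (1/5)*2098 = -3 + 2098/5 = 2083/5 ≈ 416.60)
D = -6016342/5 (D = 2083/5 - 1203685 = -6016342/5 ≈ -1.2033e+6)
D/(-2070912) = -6016342/5/(-2070912) = -6016342/5*(-1/2070912) = 3008171/5177280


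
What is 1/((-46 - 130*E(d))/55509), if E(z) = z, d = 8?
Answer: -18503/362 ≈ -51.113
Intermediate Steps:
1/((-46 - 130*E(d))/55509) = 1/((-46 - 130*8)/55509) = 1/((-46 - 1040)*(1/55509)) = 1/(-1086*1/55509) = 1/(-362/18503) = -18503/362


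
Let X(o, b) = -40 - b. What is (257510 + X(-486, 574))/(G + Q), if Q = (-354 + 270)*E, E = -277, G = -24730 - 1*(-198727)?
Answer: 85632/65755 ≈ 1.3023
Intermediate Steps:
G = 173997 (G = -24730 + 198727 = 173997)
Q = 23268 (Q = (-354 + 270)*(-277) = -84*(-277) = 23268)
(257510 + X(-486, 574))/(G + Q) = (257510 + (-40 - 1*574))/(173997 + 23268) = (257510 + (-40 - 574))/197265 = (257510 - 614)*(1/197265) = 256896*(1/197265) = 85632/65755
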